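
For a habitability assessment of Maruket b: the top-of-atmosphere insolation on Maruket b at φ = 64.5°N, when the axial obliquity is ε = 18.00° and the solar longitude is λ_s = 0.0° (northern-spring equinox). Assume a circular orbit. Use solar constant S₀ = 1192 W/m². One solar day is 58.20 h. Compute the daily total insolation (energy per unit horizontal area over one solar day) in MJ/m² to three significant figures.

Solar declination: sin δ = sin ε · sin λ_s = sin 18.00° × sin 0.0° = 0.00000, so δ = +0.000°.
cos H₀ = −tan(+64.5°) tan(+0.000°) = -0.0000, H₀ = 1.5708 rad.
Bracket: H₀ sin φ sin δ + cos φ cos δ sin H₀ = 1.5708×0.90259×0.00000 + 0.43051×1.00000×1.00000 = 0.000000 + 0.430510 = 0.430510.
Q̄ = (S₀/π) × [bracket] = (1192/π) × 0.430510 = 163.35 W/m².
Daily total = Q̄ × 58.20 h × 3600 s/h = 163.35 × 58.20 × 3600 / 10⁶ = 34.23 MJ/m².

34.2 MJ/m²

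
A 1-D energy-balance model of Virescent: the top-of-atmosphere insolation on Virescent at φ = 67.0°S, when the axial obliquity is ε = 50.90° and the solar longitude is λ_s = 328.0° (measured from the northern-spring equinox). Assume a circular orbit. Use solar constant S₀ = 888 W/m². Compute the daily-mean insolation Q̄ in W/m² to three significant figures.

Solar declination: sin δ = sin ε · sin λ_s = sin 50.90° × sin 328.0° = -0.41124, so δ = -24.283°.
cos H₀ = −tan(-67.0°) tan(-24.283°) = -1.0629 ≤ −1 ⇒ polar day, H₀ = π.
Bracket: H₀ sin φ sin δ + cos φ cos δ sin H₀ = 3.1416×-0.92050×-0.41124 + 0.39073×0.91153×0.00000 = 1.189241 + 0.000000 = 1.189241.
Q̄ = (S₀/π) × [bracket] = (888/π) × 1.189241 = 336.1 W/m².

Q̄ ≈ 336 W/m²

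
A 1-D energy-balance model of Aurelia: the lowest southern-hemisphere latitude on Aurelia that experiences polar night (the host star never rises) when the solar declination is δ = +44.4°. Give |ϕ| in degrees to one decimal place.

Polar night requires cos h₀ = −tan ϕ tan δ ≥ 1, i.e. tan ϕ tan δ ≤ −1.
The boundary is |tan ϕ| · |tan δ| = 1, so |ϕ| = 90° − |δ| = 90° − 44.4° = 45.6° in the southern hemisphere.

|ϕ| = 45.6°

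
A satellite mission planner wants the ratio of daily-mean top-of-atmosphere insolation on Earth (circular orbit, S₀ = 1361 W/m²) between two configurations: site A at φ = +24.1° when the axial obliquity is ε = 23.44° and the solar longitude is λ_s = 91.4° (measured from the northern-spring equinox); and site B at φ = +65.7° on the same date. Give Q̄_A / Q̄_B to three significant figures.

Q̄_A / Q̄_B ≈ 0.971

— Configuration A (φ=+24.1°):
Solar declination: sin δ = sin ε · sin λ_s = sin 23.44° × sin 91.4° = 0.39767, so δ = +23.433°.
cos H₀ = −tan(+24.1°) tan(+23.433°) = -0.1939, H₀ = 1.7659 rad.
Bracket: H₀ sin φ sin δ + cos φ cos δ sin H₀ = 1.7659×0.40833×0.39767 + 0.91283×0.91753×0.98103 = 0.286748 + 0.821661 = 1.108409.
Q̄ = (S₀/π) × [bracket] = (1361/π) × 1.108409 = 480.18 W/m².
— Configuration B (φ=+65.7°):
cos H₀ = −tan(+65.7°) tan(+23.433°) = -0.9599, H₀ = 2.8575 rad.
Bracket: H₀ sin φ sin δ + cos φ cos δ sin H₀ = 2.8575×0.91140×0.39767 + 0.41151×0.91753×0.28032 = 1.035662 + 0.105841 = 1.141503.
Q̄ = (S₀/π) × [bracket] = (1361/π) × 1.141503 = 494.52 W/m².
Ratio Q̄_A / Q̄_B = 480.18 / 494.52 = 0.9710.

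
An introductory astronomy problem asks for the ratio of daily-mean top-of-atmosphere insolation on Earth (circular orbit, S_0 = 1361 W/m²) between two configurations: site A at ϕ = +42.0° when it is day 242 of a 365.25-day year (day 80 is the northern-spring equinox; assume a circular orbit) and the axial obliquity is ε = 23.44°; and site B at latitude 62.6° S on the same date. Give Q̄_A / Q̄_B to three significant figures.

— Configuration A (ϕ=+42.0°):
Solar longitude: L_s = 360° × (242 − 80)/365.25 = 159.671°.
sin δ = sin 23.44° × sin 159.671° = 0.13819, so δ = +7.943°.
cos h₀ = −tan(+42.0°) tan(+7.943°) = -0.1256, h₀ = 1.6968 rad.
Bracket: h₀ sin ϕ sin δ + cos ϕ cos δ sin h₀ = 1.6968×0.66913×0.13819 + 0.74314×0.99041×0.99208 = 0.156898 + 0.730184 = 0.887082.
Q̄ = (S_0/π) × [bracket] = (1361/π) × 0.887082 = 384.30 W/m².
— Configuration B (ϕ=-62.6°):
cos h₀ = −tan(-62.6°) tan(+7.943°) = 0.2692, h₀ = 1.2983 rad.
Bracket: h₀ sin ϕ sin δ + cos ϕ cos δ sin h₀ = 1.2983×-0.88782×0.13819 + 0.46020×0.99041×0.96309 = -0.159286 + 0.438964 = 0.279678.
Q̄ = (S_0/π) × [bracket] = (1361/π) × 0.279678 = 121.16 W/m².
Ratio Q̄_A / Q̄_B = 384.30 / 121.16 = 3.172.

Q̄_A / Q̄_B ≈ 3.17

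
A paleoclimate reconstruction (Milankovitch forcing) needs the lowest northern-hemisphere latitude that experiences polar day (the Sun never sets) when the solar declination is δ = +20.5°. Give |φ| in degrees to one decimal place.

|φ| = 69.5°

Polar day requires cos H₀ = −tan φ tan δ ≤ −1, i.e. tan φ tan δ ≥ 1.
The boundary is |tan φ| · |tan δ| = 1, so |φ| = 90° − |δ| = 90° − 20.5° = 69.5° in the northern hemisphere.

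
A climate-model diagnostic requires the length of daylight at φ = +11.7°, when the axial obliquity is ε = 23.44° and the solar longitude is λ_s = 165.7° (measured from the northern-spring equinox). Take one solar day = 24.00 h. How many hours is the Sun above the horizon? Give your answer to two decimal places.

12.16 h

Solar declination: sin δ = sin ε · sin λ_s = sin 23.44° × sin 165.7° = 0.09825, so δ = +5.639°.
cos H₀ = −tan φ · tan δ = −tan(+11.7°) × tan(+5.639°) = -0.0204, so H₀ = 1.5912 rad = 91.17°.
Daylight = 2H₀/(2π) × 24.00 h = (1.5912/π) × 24.00 = 12.16 h.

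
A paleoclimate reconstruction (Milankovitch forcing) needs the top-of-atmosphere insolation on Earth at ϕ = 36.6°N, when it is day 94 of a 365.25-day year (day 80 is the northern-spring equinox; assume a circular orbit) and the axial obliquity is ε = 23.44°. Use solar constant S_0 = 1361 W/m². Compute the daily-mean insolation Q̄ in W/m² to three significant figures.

Q̄ ≈ 386 W/m²

Solar longitude: L_s = 360° × (94 − 80)/365.25 = 13.799°.
sin δ = sin 23.44° × sin 13.799° = 0.09488, so δ = +5.444°.
cos h₀ = −tan(+36.6°) tan(+5.444°) = -0.0708, h₀ = 1.6416 rad.
Bracket: h₀ sin ϕ sin δ + cos ϕ cos δ sin h₀ = 1.6416×0.59622×0.09488 + 0.80282×0.99549×0.99749 = 0.092864 + 0.797193 = 0.890057.
Q̄ = (S_0/π) × [bracket] = (1361/π) × 0.890057 = 385.6 W/m².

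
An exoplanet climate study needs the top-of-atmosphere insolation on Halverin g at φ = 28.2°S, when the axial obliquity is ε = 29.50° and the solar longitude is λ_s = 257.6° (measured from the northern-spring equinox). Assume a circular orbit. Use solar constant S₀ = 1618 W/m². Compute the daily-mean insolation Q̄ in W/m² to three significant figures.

Q̄ ≈ 599 W/m²

Solar declination: sin δ = sin ε · sin λ_s = sin 29.50° × sin 257.6° = -0.48094, so δ = -28.747°.
cos H₀ = −tan(-28.2°) tan(-28.747°) = -0.2941, H₀ = 1.8693 rad.
Bracket: H₀ sin φ sin δ + cos φ cos δ sin H₀ = 1.8693×-0.47255×-0.48094 + 0.88130×0.87676×0.95577 = 0.424832 + 0.738513 = 1.163345.
Q̄ = (S₀/π) × [bracket] = (1618/π) × 1.163345 = 599.2 W/m².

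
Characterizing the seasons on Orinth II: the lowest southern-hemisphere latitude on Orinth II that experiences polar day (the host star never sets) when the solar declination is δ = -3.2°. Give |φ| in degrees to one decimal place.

|φ| = 86.8°

Polar day requires cos H₀ = −tan φ tan δ ≤ −1, i.e. tan φ tan δ ≥ 1.
The boundary is |tan φ| · |tan δ| = 1, so |φ| = 90° − |δ| = 90° − 3.2° = 86.8° in the southern hemisphere.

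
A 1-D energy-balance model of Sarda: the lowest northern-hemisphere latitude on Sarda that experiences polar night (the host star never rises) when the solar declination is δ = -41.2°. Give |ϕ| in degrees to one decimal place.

|ϕ| = 48.8°

Polar night requires cos h₀ = −tan ϕ tan δ ≥ 1, i.e. tan ϕ tan δ ≤ −1.
The boundary is |tan ϕ| · |tan δ| = 1, so |ϕ| = 90° − |δ| = 90° − 41.2° = 48.8° in the northern hemisphere.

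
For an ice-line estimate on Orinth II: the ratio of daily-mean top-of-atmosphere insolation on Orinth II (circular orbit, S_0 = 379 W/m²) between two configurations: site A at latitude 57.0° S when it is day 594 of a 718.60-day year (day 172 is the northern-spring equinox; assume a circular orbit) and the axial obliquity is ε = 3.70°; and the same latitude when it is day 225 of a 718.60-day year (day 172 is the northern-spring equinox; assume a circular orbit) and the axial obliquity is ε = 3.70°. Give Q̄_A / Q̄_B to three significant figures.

— Configuration A (ϕ=-57.0°):
Solar longitude: L_s = 360° × (594 − 172)/718.60 = 211.411°.
sin δ = sin 3.70° × sin 211.411° = -0.03363, so δ = -1.927°.
cos h₀ = −tan(-57.0°) tan(-1.927°) = -0.0518, h₀ = 1.6226 rad.
Bracket: h₀ sin ϕ sin δ + cos ϕ cos δ sin h₀ = 1.6226×-0.83867×-0.03363 + 0.54464×0.99943×0.99866 = 0.045765 + 0.543600 = 0.589365.
Q̄ = (S_0/π) × [bracket] = (379/π) × 0.589365 = 71.101 W/m².
— Configuration B (ϕ=-57.0°):
Solar longitude: L_s = 360° × (225 − 172)/718.60 = 26.552°.
sin δ = sin 3.70° × sin 26.552° = 0.02885, so δ = +1.653°.
cos h₀ = −tan(-57.0°) tan(+1.653°) = 0.0444, h₀ = 1.5263 rad.
Bracket: h₀ sin ϕ sin δ + cos ϕ cos δ sin h₀ = 1.5263×-0.83867×0.02885 + 0.54464×0.99958×0.99901 = -0.036930 + 0.543872 = 0.506942.
Q̄ = (S_0/π) × [bracket] = (379/π) × 0.506942 = 61.157 W/m².
Ratio Q̄_A / Q̄_B = 71.101 / 61.157 = 1.163.

Q̄_A / Q̄_B ≈ 1.16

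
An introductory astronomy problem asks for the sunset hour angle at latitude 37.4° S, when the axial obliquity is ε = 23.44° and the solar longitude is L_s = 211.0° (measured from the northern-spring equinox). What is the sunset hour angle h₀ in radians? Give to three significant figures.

h₀ = 1.73 rad

Solar declination: sin δ = sin ε · sin L_s = sin 23.44° × sin 211.0° = -0.20488, so δ = -11.822°.
cos h₀ = −tan ϕ · tan δ = −tan(-37.4°) × tan(-11.822°) = -0.1600, so h₀ = 1.7315 rad = 99.21°.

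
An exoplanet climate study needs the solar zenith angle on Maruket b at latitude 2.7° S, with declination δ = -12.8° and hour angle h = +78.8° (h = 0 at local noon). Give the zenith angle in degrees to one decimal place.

cos θ_z = sin ϕ sin δ + cos ϕ cos δ cos h = 0.010436 + 0.189197 = 0.199633.
θ_z = arccos(0.199633) = 78.5°.

θ_z = 78.5°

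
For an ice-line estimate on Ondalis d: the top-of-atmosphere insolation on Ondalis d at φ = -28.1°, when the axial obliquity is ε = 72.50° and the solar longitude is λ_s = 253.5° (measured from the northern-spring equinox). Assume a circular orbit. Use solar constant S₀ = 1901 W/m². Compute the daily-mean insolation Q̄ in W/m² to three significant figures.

Q̄ ≈ 819 W/m²

Solar declination: sin δ = sin ε · sin λ_s = sin 72.50° × sin 253.5° = -0.91444, so δ = -66.127°.
cos H₀ = −tan(-28.1°) tan(-66.127°) = -1.2064 ≤ −1 ⇒ polar day, H₀ = π.
Bracket: H₀ sin φ sin δ + cos φ cos δ sin H₀ = 3.1416×-0.47101×-0.91444 + 0.88213×0.40472×0.00000 = 1.353120 + 0.000000 = 1.353120.
Q̄ = (S₀/π) × [bracket] = (1901/π) × 1.353120 = 818.8 W/m².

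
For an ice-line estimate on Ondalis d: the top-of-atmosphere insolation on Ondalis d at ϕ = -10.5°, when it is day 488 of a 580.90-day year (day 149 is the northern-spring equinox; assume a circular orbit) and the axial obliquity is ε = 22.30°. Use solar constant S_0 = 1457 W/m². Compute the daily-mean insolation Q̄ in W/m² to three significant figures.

Solar longitude: L_s = 360° × (488 − 149)/580.90 = 210.088°.
sin δ = sin 22.30° × sin 210.088° = -0.19023, so δ = -10.966°.
cos h₀ = −tan(-10.5°) tan(-10.966°) = -0.0359, h₀ = 1.6067 rad.
Bracket: h₀ sin ϕ sin δ + cos ϕ cos δ sin h₀ = 1.6067×-0.18224×-0.19023 + 0.98325×0.98174×0.99935 = 0.055700 + 0.964668 = 1.020368.
Q̄ = (S_0/π) × [bracket] = (1457/π) × 1.020368 = 473.2 W/m².

Q̄ ≈ 473 W/m²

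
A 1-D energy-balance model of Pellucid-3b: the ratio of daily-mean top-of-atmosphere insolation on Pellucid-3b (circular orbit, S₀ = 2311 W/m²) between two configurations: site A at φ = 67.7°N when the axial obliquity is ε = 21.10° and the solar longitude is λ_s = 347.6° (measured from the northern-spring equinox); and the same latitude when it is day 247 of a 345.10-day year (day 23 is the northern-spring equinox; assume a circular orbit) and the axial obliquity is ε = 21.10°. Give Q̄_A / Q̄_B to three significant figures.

— Configuration A (φ=+67.7°):
Solar declination: sin δ = sin ε · sin λ_s = sin 21.10° × sin 347.6° = -0.07730, so δ = -4.434°.
cos H₀ = −tan(+67.7°) tan(-4.434°) = 0.1891, H₀ = 1.3806 rad.
Bracket: H₀ sin φ sin δ + cos φ cos δ sin H₀ = 1.3806×0.92521×-0.07730 + 0.37946×0.99701×0.98197 = -0.098739 + 0.371504 = 0.272765.
Q̄ = (S₀/π) × [bracket] = (2311/π) × 0.272765 = 200.65 W/m².
— Configuration B (φ=+67.7°):
Solar longitude: λ_s = 360° × (247 − 23)/345.10 = 233.671°.
sin δ = sin 21.10° × sin 233.671° = -0.29003, so δ = -16.859°.
cos H₀ = −tan(+67.7°) tan(-16.859°) = 0.7389, H₀ = 0.7393 rad.
Bracket: H₀ sin φ sin δ + cos φ cos δ sin H₀ = 0.7393×0.92521×-0.29003 + 0.37946×0.95702×0.67380 = -0.198383 + 0.244691 = 0.046308.
Q̄ = (S₀/π) × [bracket] = (2311/π) × 0.046308 = 34.065 W/m².
Ratio Q̄_A / Q̄_B = 200.65 / 34.065 = 5.890.

Q̄_A / Q̄_B ≈ 5.89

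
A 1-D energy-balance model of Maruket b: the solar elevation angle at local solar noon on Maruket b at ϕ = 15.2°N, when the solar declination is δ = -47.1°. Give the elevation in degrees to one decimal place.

At local noon the hour angle is zero, so the zenith angle equals |ϕ − δ| = |+15.2° − (-47.100°)| = 62.300°.
Elevation = 90° − 62.300° = 27.7°.

27.7°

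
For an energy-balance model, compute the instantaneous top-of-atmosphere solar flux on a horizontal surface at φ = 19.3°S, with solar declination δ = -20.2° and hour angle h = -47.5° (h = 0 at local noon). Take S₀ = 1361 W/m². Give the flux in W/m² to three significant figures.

970 W/m²

cos θ_z = sin φ sin δ + cos φ cos δ cos h = 0.114126 + 0.598404 = 0.712530.
Flux = S₀ · cos θ_z = 1361 × 0.712530 = 969.8 W/m².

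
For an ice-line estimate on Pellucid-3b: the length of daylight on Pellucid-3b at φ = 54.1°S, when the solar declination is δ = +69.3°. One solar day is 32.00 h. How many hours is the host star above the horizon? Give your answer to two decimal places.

cos H₀ = −tan φ · tan δ = 3.6559 ≥ 1, so the host star never rises (polar night) and H₀ = 0.
Daylight = 2H₀/(2π) × 32.00 h = (0.0000/π) × 32.00 = 0.00 h.

0.00 h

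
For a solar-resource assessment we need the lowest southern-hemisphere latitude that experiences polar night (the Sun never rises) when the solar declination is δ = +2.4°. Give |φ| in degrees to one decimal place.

|φ| = 87.6°

Polar night requires cos H₀ = −tan φ tan δ ≥ 1, i.e. tan φ tan δ ≤ −1.
The boundary is |tan φ| · |tan δ| = 1, so |φ| = 90° − |δ| = 90° − 2.4° = 87.6° in the southern hemisphere.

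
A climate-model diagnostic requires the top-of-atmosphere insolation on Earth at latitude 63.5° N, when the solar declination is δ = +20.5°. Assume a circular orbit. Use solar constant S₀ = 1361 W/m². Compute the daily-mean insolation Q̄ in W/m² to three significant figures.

cos H₀ = −tan(+63.5°) tan(+20.500°) = -0.7499, H₀ = 2.4187 rad.
Bracket: H₀ sin φ sin δ + cos φ cos δ sin H₀ = 2.4187×0.89493×0.35021 + 0.44620×0.93667×0.66155 = 0.758053 + 0.276490 = 1.034543.
Q̄ = (S₀/π) × [bracket] = (1361/π) × 1.034543 = 448.2 W/m².

Q̄ ≈ 448 W/m²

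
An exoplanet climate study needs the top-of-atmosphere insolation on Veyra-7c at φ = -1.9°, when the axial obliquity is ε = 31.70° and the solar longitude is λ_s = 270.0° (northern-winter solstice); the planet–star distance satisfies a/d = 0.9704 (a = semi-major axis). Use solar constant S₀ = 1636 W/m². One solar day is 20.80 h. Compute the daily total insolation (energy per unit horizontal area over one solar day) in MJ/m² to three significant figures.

Solar declination: sin δ = sin ε · sin λ_s = sin 31.70° × sin 270.0° = -0.52547, so δ = -31.700°.
cos H₀ = −tan(-1.9°) tan(-31.700°) = -0.0205, H₀ = 1.5913 rad.
Bracket: H₀ sin φ sin δ + cos φ cos δ sin H₀ = 1.5913×-0.03316×-0.52547 + 0.99945×0.85081×0.99979 = 0.027728 + 0.850163 = 0.877891.
Inverse-square distance factor (a/d)² = 0.9704² = 0.941676.
Q̄ = (S₀/π) × 0.941676 × [bracket] = (1636/π) × 0.941676 × 0.877891 = 430.50 W/m².
Daily total = Q̄ × 20.80 h × 3600 s/h = 430.50 × 20.80 × 3600 / 10⁶ = 32.24 MJ/m².

32.2 MJ/m²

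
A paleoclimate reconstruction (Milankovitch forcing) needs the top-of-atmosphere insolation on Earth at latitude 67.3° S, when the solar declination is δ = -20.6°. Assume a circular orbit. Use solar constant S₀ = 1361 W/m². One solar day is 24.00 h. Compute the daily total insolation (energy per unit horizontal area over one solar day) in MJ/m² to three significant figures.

cos H₀ = −tan(-67.3°) tan(-20.600°) = -0.8986, H₀ = 2.6873 rad.
Bracket: H₀ sin φ sin δ + cos φ cos δ sin H₀ = 2.6873×-0.92254×-0.35184 + 0.38591×0.93606×0.43885 = 0.872261 + 0.158528 = 1.030789.
Q̄ = (S₀/π) × [bracket] = (1361/π) × 1.030789 = 446.56 W/m².
Daily total = Q̄ × 24.00 h × 3600 s/h = 446.56 × 24.00 × 3600 / 10⁶ = 38.58 MJ/m².

38.6 MJ/m²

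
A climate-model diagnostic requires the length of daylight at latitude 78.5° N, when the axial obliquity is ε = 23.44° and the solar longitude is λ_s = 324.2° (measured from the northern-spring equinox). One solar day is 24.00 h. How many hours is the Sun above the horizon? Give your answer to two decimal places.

0.00 h

Solar declination: sin δ = sin ε · sin λ_s = sin 23.44° × sin 324.2° = -0.23269, so δ = -13.455°.
cos H₀ = −tan φ · tan δ = 1.1760 ≥ 1, so the Sun never rises (polar night) and H₀ = 0.
Daylight = 2H₀/(2π) × 24.00 h = (0.0000/π) × 24.00 = 0.00 h.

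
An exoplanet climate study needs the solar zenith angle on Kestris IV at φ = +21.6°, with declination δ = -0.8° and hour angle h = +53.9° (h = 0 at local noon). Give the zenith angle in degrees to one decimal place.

cos θ_z = sin φ sin δ + cos φ cos δ cos h = -0.005140 + 0.547768 = 0.542628.
θ_z = arccos(0.542628) = 57.1°.

θ_z = 57.1°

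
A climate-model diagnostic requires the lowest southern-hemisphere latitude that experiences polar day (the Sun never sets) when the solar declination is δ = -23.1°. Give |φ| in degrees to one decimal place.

Polar day requires cos H₀ = −tan φ tan δ ≤ −1, i.e. tan φ tan δ ≥ 1.
The boundary is |tan φ| · |tan δ| = 1, so |φ| = 90° − |δ| = 90° − 23.1° = 66.9° in the southern hemisphere.

|φ| = 66.9°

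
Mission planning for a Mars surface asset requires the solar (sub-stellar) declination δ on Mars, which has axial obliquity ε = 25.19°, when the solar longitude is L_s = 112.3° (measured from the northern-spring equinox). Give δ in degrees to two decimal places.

sin δ = sin ε · sin L_s = sin 25.19° × sin 112.3° = 0.393789.
δ = arcsin(0.393789) = +23.19°.

δ = +23.19°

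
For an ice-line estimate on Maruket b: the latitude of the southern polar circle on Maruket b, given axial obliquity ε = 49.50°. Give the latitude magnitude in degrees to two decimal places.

The polar circle is the lowest latitude that experiences at least one full rotation of continuous darkness at the northern-summer solstice; it lies at |ϕ| = 90° − ε = 90° − 49.50° = 40.50°.

40.50°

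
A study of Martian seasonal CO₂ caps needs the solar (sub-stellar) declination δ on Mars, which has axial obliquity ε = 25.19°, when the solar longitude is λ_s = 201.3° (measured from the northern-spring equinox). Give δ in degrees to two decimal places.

sin δ = sin ε · sin λ_s = sin 25.19° × sin 201.3° = -0.154607.
δ = arcsin(-0.154607) = -8.89°.

δ = -8.89°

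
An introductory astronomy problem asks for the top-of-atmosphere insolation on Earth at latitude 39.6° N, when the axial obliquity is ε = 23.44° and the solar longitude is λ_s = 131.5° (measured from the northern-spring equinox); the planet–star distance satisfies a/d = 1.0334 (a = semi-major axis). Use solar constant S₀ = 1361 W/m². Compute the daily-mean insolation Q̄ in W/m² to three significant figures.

Q̄ ≈ 490 W/m²

Solar declination: sin δ = sin ε · sin λ_s = sin 23.44° × sin 131.5° = 0.29793, so δ = +17.333°.
cos H₀ = −tan(+39.6°) tan(+17.333°) = -0.2582, H₀ = 1.8319 rad.
Bracket: H₀ sin φ sin δ + cos φ cos δ sin H₀ = 1.8319×0.63742×0.29793 + 0.77051×0.95459×0.96609 = 0.347890 + 0.710580 = 1.058470.
Inverse-square distance factor (a/d)² = 1.0334² = 1.067916.
Q̄ = (S₀/π) × 1.067916 × [bracket] = (1361/π) × 1.067916 × 1.058470 = 489.7 W/m².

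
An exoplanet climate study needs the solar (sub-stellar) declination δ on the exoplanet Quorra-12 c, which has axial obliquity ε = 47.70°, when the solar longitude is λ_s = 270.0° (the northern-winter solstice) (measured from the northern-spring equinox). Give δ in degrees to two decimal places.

δ = -47.70°

sin δ = sin ε · sin λ_s = sin 47.70° × sin 270.0° = -0.739631.
δ = arcsin(-0.739631) = -47.70°.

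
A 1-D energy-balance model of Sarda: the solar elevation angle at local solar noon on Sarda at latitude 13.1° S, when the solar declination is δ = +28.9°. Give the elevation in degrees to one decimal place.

At local noon the hour angle is zero, so the zenith angle equals |φ − δ| = |-13.1° − (+28.900°)| = 42.000°.
Elevation = 90° − 42.000° = 48.0°.

48.0°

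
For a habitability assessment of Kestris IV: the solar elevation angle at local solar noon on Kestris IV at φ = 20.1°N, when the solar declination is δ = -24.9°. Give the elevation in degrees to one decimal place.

45.0°

At local noon the hour angle is zero, so the zenith angle equals |φ − δ| = |+20.1° − (-24.900°)| = 45.000°.
Elevation = 90° − 45.000° = 45.0°.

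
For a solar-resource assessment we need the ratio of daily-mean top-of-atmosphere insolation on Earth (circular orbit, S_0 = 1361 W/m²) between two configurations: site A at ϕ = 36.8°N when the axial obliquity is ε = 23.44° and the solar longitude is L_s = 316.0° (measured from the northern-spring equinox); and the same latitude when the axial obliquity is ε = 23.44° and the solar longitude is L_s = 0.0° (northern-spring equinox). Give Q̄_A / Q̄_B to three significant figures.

— Configuration A (ϕ=+36.8°):
Solar declination: sin δ = sin ε · sin L_s = sin 23.44° × sin 316.0° = -0.27633, so δ = -16.041°.
cos h₀ = −tan(+36.8°) tan(-16.041°) = 0.2151, h₀ = 1.3540 rad.
Bracket: h₀ sin ϕ sin δ + cos ϕ cos δ sin h₀ = 1.3540×0.59902×-0.27633 + 0.80073×0.96106×0.97659 = -0.224124 + 0.751534 = 0.527410.
Q̄ = (S_0/π) × [bracket] = (1361/π) × 0.527410 = 228.48 W/m².
— Configuration B (ϕ=+36.8°):
Solar declination: sin δ = sin ε · sin L_s = sin 23.44° × sin 0.0° = 0.00000, so δ = +0.000°.
cos h₀ = −tan(+36.8°) tan(+0.000°) = -0.0000, h₀ = 1.5708 rad.
Bracket: h₀ sin ϕ sin δ + cos ϕ cos δ sin h₀ = 1.5708×0.59902×0.00000 + 0.80073×1.00000×1.00000 = 0.000000 + 0.800730 = 0.800730.
Q̄ = (S_0/π) × [bracket] = (1361/π) × 0.800730 = 346.89 W/m².
Ratio Q̄_A / Q̄_B = 228.48 / 346.89 = 0.6587.

Q̄_A / Q̄_B ≈ 0.659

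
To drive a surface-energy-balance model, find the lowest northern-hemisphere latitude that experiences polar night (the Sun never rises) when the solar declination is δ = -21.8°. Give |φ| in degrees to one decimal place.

Polar night requires cos H₀ = −tan φ tan δ ≥ 1, i.e. tan φ tan δ ≤ −1.
The boundary is |tan φ| · |tan δ| = 1, so |φ| = 90° − |δ| = 90° − 21.8° = 68.2° in the northern hemisphere.

|φ| = 68.2°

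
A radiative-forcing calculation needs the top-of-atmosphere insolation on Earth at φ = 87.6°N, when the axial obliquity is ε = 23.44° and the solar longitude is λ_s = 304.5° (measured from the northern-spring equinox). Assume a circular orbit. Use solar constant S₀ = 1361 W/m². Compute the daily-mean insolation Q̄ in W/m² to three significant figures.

Q̄ ≈ 0.00 W/m²

Solar declination: sin δ = sin ε · sin λ_s = sin 23.44° × sin 304.5° = -0.32783, so δ = -19.137°.
cos H₀ = −tan(+87.6°) tan(-19.137°) = 8.2793 ≥ 1 ⇒ polar night, H₀ = 0 and Q̄ = 0.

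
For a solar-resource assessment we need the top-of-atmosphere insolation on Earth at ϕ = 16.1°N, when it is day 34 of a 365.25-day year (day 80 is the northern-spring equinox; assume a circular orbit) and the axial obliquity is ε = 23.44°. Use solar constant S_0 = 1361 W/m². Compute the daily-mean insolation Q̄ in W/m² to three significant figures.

Q̄ ≈ 347 W/m²

Solar longitude: L_s = 360° × (34 − 80)/365.25 = -45.339°, i.e. -45.339° + 360° = 314.661°.
sin δ = sin 23.44° × sin 314.661° = -0.28294, so δ = -16.436°.
cos h₀ = −tan(+16.1°) tan(-16.436°) = 0.0851, h₀ = 1.4855 rad.
Bracket: h₀ sin ϕ sin δ + cos ϕ cos δ sin h₀ = 1.4855×0.27731×-0.28294 + 0.96078×0.95914×0.99637 = -0.116555 + 0.918177 = 0.801622.
Q̄ = (S_0/π) × [bracket] = (1361/π) × 0.801622 = 347.3 W/m².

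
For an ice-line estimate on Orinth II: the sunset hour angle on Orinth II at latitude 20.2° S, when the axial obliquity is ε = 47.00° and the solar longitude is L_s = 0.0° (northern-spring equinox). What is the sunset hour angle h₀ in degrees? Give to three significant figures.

Solar declination: sin δ = sin ε · sin L_s = sin 47.00° × sin 0.0° = 0.00000, so δ = +0.000°.
cos h₀ = −tan ϕ · tan δ = −tan(-20.2°) × tan(+0.000°) = 0.0000, so h₀ = 1.5708 rad = 90.00°.

h₀ = 90.0°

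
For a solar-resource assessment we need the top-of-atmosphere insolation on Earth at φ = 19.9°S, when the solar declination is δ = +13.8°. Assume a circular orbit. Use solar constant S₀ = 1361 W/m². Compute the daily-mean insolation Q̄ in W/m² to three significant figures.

Q̄ ≈ 342 W/m²

cos H₀ = −tan(-19.9°) tan(+13.800°) = 0.0889, H₀ = 1.4818 rad.
Bracket: H₀ sin φ sin δ + cos φ cos δ sin H₀ = 1.4818×-0.34038×0.23853 + 0.94029×0.97113×0.99604 = -0.120309 + 0.909528 = 0.789219.
Q̄ = (S₀/π) × [bracket] = (1361/π) × 0.789219 = 341.9 W/m².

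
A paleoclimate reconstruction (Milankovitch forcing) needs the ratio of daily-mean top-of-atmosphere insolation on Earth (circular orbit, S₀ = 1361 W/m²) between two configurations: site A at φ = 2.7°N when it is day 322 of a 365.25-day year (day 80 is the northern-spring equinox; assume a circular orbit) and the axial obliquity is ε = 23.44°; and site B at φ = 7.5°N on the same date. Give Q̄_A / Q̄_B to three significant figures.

Q̄_A / Q̄_B ≈ 1.06

— Configuration A (φ=+2.7°):
Solar longitude: λ_s = 360° × (322 − 80)/365.25 = 238.522°.
sin δ = sin 23.44° × sin 238.522° = -0.33925, so δ = -19.831°.
cos H₀ = −tan(+2.7°) tan(-19.831°) = 0.0170, H₀ = 1.5538 rad.
Bracket: H₀ sin φ sin δ + cos φ cos δ sin H₀ = 1.5538×0.04711×-0.33925 + 0.99889×0.94070×0.99986 = -0.024833 + 0.939524 = 0.914691.
Q̄ = (S₀/π) × [bracket] = (1361/π) × 0.914691 = 396.26 W/m².
— Configuration B (φ=+7.5°):
cos H₀ = −tan(+7.5°) tan(-19.831°) = 0.0475, H₀ = 1.5233 rad.
Bracket: H₀ sin φ sin δ + cos φ cos δ sin H₀ = 1.5233×0.13053×-0.33925 + 0.99144×0.94070×0.99887 = -0.067455 + 0.931594 = 0.864139.
Q̄ = (S₀/π) × [bracket] = (1361/π) × 0.864139 = 374.36 W/m².
Ratio Q̄_A / Q̄_B = 396.26 / 374.36 = 1.058.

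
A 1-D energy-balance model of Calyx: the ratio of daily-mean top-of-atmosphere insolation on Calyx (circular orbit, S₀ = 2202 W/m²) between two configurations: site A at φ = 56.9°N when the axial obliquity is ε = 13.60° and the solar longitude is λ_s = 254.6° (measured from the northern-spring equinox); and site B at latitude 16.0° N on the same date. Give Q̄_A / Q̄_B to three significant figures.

— Configuration A (φ=+56.9°):
Solar declination: sin δ = sin ε · sin λ_s = sin 13.60° × sin 254.6° = -0.22670, so δ = -13.103°.
cos H₀ = −tan(+56.9°) tan(-13.103°) = 0.3571, H₀ = 1.2057 rad.
Bracket: H₀ sin φ sin δ + cos φ cos δ sin H₀ = 1.2057×0.83772×-0.22670 + 0.54610×0.97396×0.93408 = -0.228976 + 0.496818 = 0.267842.
Q̄ = (S₀/π) × [bracket] = (2202/π) × 0.267842 = 187.74 W/m².
— Configuration B (φ=+16.0°):
cos H₀ = −tan(+16.0°) tan(-13.103°) = 0.0667, H₀ = 1.5040 rad.
Bracket: H₀ sin φ sin δ + cos φ cos δ sin H₀ = 1.5040×0.27564×-0.22670 + 0.96126×0.97396×0.99777 = -0.093981 + 0.934141 = 0.840160.
Q̄ = (S₀/π) × [bracket] = (2202/π) × 0.840160 = 588.88 W/m².
Ratio Q̄_A / Q̄_B = 187.74 / 588.88 = 0.3188.

Q̄_A / Q̄_B ≈ 0.319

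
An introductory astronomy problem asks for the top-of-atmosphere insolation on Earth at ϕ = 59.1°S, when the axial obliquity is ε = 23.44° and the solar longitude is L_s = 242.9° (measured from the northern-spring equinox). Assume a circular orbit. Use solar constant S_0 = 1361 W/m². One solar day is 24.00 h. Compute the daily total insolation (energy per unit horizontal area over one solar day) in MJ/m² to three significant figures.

39.6 MJ/m²

Solar declination: sin δ = sin ε · sin L_s = sin 23.44° × sin 242.9° = -0.35412, so δ = -20.739°.
cos h₀ = −tan(-59.1°) tan(-20.739°) = -0.6327, h₀ = 2.2558 rad.
Bracket: h₀ sin ϕ sin δ + cos ϕ cos δ sin h₀ = 2.2558×-0.85806×-0.35412 + 0.51354×0.93520×0.77441 = 0.685439 + 0.371920 = 1.057359.
Q̄ = (S_0/π) × [bracket] = (1361/π) × 1.057359 = 458.07 W/m².
Daily total = Q̄ × 24.00 h × 3600 s/h = 458.07 × 24.00 × 3600 / 10⁶ = 39.58 MJ/m².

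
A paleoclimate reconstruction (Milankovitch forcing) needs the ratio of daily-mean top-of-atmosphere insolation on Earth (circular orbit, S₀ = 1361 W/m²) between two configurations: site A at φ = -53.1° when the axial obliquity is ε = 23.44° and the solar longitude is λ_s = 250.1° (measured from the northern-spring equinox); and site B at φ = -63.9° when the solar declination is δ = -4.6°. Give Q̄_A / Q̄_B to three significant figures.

— Configuration A (φ=-53.1°):
Solar declination: sin δ = sin ε · sin λ_s = sin 23.44° × sin 250.1° = -0.37404, so δ = -21.965°.
cos H₀ = −tan(-53.1°) tan(-21.965°) = -0.5372, H₀ = 2.1379 rad.
Bracket: H₀ sin φ sin δ + cos φ cos δ sin H₀ = 2.1379×-0.79968×-0.37404 + 0.60042×0.92741×0.84348 = 0.639472 + 0.469680 = 1.109152.
Q̄ = (S₀/π) × [bracket] = (1361/π) × 1.109152 = 480.51 W/m².
— Configuration B (φ=-63.9°):
cos H₀ = −tan(-63.9°) tan(-4.600°) = -0.1642, H₀ = 1.7358 rad.
Bracket: H₀ sin φ sin δ + cos φ cos δ sin H₀ = 1.7358×-0.89803×-0.08020 + 0.43994×0.99678×0.98642 = 0.125016 + 0.432568 = 0.557584.
Q̄ = (S₀/π) × [bracket] = (1361/π) × 0.557584 = 241.56 W/m².
Ratio Q̄_A / Q̄_B = 480.51 / 241.56 = 1.989.

Q̄_A / Q̄_B ≈ 1.99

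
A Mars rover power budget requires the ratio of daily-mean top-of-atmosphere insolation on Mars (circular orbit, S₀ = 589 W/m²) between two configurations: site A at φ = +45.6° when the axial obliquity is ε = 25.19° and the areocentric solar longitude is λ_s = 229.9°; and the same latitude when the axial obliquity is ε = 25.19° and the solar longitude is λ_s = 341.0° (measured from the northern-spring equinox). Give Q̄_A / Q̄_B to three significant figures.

— Configuration A (φ=+45.6°):
sin δ = sin 25.19° × sin 229.9° = -0.32557, so δ = -19.000°.
cos H₀ = −tan(+45.6°) tan(-19.000°) = 0.3516, H₀ = 1.2115 rad.
Bracket: H₀ sin φ sin δ + cos φ cos δ sin H₀ = 1.2115×0.71447×-0.32557 + 0.69966×0.94552×0.93614 = -0.281807 + 0.619296 = 0.337489.
Q̄ = (S₀/π) × [bracket] = (589/π) × 0.337489 = 63.274 W/m².
— Configuration B (φ=+45.6°):
Solar declination: sin δ = sin ε · sin λ_s = sin 25.19° × sin 341.0° = -0.13857, so δ = -7.965°.
cos H₀ = −tan(+45.6°) tan(-7.965°) = 0.1429, H₀ = 1.4274 rad.
Bracket: H₀ sin φ sin δ + cos φ cos δ sin H₀ = 1.4274×0.71447×-0.13857 + 0.69966×0.99035×0.98974 = -0.141318 + 0.685799 = 0.544481.
Q̄ = (S₀/π) × [bracket] = (589/π) × 0.544481 = 102.08 W/m².
Ratio Q̄_A / Q̄_B = 63.274 / 102.08 = 0.6198.

Q̄_A / Q̄_B ≈ 0.620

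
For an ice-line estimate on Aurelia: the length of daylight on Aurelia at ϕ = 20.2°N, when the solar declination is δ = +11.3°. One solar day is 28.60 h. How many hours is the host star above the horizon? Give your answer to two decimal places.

14.97 h

cos h₀ = −tan ϕ · tan δ = −tan(+20.2°) × tan(+11.300°) = -0.0735, so h₀ = 1.6444 rad = 94.22°.
Daylight = 2h₀/(2π) × 28.60 h = (1.6444/π) × 28.60 = 14.97 h.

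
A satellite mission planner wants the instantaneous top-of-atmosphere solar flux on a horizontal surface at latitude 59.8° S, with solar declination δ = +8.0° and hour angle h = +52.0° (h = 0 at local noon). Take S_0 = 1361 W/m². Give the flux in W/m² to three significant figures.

254 W/m²

cos θ_z = sin ϕ sin δ + cos ϕ cos δ cos h = -0.120284 + 0.306676 = 0.186392.
Flux = S_0 · cos θ_z = 1361 × 0.186392 = 253.7 W/m².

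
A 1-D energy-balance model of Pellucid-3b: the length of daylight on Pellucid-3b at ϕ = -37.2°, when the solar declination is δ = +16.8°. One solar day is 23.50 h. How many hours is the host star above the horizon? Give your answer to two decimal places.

10.02 h

cos h₀ = −tan ϕ · tan δ = −tan(-37.2°) × tan(+16.800°) = 0.2292, so h₀ = 1.3396 rad = 76.75°.
Daylight = 2h₀/(2π) × 23.50 h = (1.3396/π) × 23.50 = 10.02 h.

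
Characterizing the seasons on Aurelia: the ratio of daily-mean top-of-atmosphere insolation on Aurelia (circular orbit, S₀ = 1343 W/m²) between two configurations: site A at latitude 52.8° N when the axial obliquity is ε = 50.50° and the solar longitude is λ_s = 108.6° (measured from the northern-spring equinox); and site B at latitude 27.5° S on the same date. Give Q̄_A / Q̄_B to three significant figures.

— Configuration A (φ=+52.8°):
Solar declination: sin δ = sin ε · sin λ_s = sin 50.50° × sin 108.6° = 0.73132, so δ = +46.997°.
cos H₀ = −tan(+52.8°) tan(+46.997°) = -1.4127 ≤ −1 ⇒ polar day, H₀ = π.
Bracket: H₀ sin φ sin δ + cos φ cos δ sin H₀ = 3.1416×0.79653×0.73132 + 0.60460×0.68203×0.00000 = 1.830040 + 0.000000 = 1.830040.
Q̄ = (S₀/π) × [bracket] = (1343/π) × 1.830040 = 782.32 W/m².
— Configuration B (φ=-27.5°):
cos H₀ = −tan(-27.5°) tan(+46.997°) = 0.5582, H₀ = 0.9786 rad.
Bracket: H₀ sin φ sin δ + cos φ cos δ sin H₀ = 0.9786×-0.46175×0.73132 + 0.88701×0.68203×0.82972 = -0.330461 + 0.501954 = 0.171493.
Q̄ = (S₀/π) × [bracket] = (1343/π) × 0.171493 = 73.312 W/m².
Ratio Q̄_A / Q̄_B = 782.32 / 73.312 = 10.67.

Q̄_A / Q̄_B ≈ 10.7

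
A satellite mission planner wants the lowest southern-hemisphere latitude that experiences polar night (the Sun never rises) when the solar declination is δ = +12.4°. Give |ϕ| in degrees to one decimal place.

Polar night requires cos h₀ = −tan ϕ tan δ ≥ 1, i.e. tan ϕ tan δ ≤ −1.
The boundary is |tan ϕ| · |tan δ| = 1, so |ϕ| = 90° − |δ| = 90° − 12.4° = 77.6° in the southern hemisphere.

|ϕ| = 77.6°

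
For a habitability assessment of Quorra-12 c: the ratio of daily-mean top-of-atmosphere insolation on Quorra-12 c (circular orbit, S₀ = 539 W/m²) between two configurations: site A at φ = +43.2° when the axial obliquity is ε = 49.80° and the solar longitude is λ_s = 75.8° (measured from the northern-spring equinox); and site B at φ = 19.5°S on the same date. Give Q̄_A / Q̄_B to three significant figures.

— Configuration A (φ=+43.2°):
Solar declination: sin δ = sin ε · sin λ_s = sin 49.80° × sin 75.8° = 0.74046, so δ = +47.770°.
cos H₀ = −tan(+43.2°) tan(+47.770°) = -1.0346 ≤ −1 ⇒ polar day, H₀ = π.
Bracket: H₀ sin φ sin δ + cos φ cos δ sin H₀ = 3.1416×0.68455×0.74046 + 0.72897×0.67210×0.00000 = 1.592420 + 0.000000 = 1.592420.
Q̄ = (S₀/π) × [bracket] = (539/π) × 1.592420 = 273.21 W/m².
— Configuration B (φ=-19.5°):
cos H₀ = −tan(-19.5°) tan(+47.770°) = 0.3901, H₀ = 1.1700 rad.
Bracket: H₀ sin φ sin δ + cos φ cos δ sin H₀ = 1.1700×-0.33381×0.74046 + 0.94264×0.67210×0.92076 = -0.289192 + 0.583346 = 0.294154.
Q̄ = (S₀/π) × [bracket] = (539/π) × 0.294154 = 50.468 W/m².
Ratio Q̄_A / Q̄_B = 273.21 / 50.468 = 5.414.

Q̄_A / Q̄_B ≈ 5.41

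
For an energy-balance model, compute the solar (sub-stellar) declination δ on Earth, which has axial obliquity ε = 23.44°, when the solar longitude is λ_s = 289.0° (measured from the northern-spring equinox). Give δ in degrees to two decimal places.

sin δ = sin ε · sin λ_s = sin 23.44° × sin 289.0° = -0.376116.
δ = arcsin(-0.376116) = -22.09°.

δ = -22.09°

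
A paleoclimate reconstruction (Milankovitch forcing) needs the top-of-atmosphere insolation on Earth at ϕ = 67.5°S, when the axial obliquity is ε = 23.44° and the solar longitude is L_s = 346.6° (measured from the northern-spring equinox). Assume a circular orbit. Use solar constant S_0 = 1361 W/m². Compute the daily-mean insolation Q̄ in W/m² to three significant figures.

Solar declination: sin δ = sin ε · sin L_s = sin 23.44° × sin 346.6° = -0.09219, so δ = -5.289°.
cos h₀ = −tan(-67.5°) tan(-5.289°) = -0.2235, h₀ = 1.7962 rad.
Bracket: h₀ sin ϕ sin δ + cos ϕ cos δ sin h₀ = 1.7962×-0.92388×-0.09219 + 0.38268×0.99574×0.97470 = 0.152987 + 0.371409 = 0.524396.
Q̄ = (S_0/π) × [bracket] = (1361/π) × 0.524396 = 227.2 W/m².

Q̄ ≈ 227 W/m²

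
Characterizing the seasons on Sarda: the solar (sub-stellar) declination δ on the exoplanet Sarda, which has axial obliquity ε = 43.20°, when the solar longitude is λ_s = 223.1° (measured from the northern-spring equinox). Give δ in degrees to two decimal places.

δ = -27.89°

sin δ = sin ε · sin λ_s = sin 43.20° × sin 223.1° = -0.467733.
δ = arcsin(-0.467733) = -27.89°.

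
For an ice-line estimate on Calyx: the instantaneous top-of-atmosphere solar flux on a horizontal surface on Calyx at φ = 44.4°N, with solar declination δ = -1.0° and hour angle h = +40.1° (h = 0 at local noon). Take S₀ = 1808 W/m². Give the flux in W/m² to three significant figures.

966 W/m²

cos θ_z = sin φ sin δ + cos φ cos δ cos h = -0.012211 + 0.546432 = 0.534221.
Flux = S₀ · cos θ_z = 1808 × 0.534221 = 965.9 W/m².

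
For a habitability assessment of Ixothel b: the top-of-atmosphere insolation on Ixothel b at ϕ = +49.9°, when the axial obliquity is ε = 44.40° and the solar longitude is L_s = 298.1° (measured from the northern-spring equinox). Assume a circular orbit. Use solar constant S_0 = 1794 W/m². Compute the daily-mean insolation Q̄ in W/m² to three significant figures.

Q̄ ≈ 4.91 W/m²

Solar declination: sin δ = sin ε · sin L_s = sin 44.40° × sin 298.1° = -0.61719, so δ = -38.111°.
cos h₀ = −tan(+49.9°) tan(-38.111°) = 0.9315, h₀ = 0.3722 rad.
Bracket: h₀ sin ϕ sin δ + cos ϕ cos δ sin h₀ = 0.3722×0.76492×-0.61719 + 0.64412×0.78681×0.36367 = -0.175716 + 0.184308 = 0.008592.
Q̄ = (S_0/π) × [bracket] = (1794/π) × 0.008592 = 4.906 W/m².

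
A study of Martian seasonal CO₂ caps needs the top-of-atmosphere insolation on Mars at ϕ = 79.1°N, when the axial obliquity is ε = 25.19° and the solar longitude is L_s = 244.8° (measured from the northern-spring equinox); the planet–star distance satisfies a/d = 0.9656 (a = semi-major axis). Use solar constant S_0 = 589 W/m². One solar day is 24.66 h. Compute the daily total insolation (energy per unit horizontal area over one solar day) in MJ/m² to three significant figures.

Solar declination: sin δ = sin ε · sin L_s = sin 25.19° × sin 244.8° = -0.38511, so δ = -22.651°.
cos h₀ = −tan(+79.1°) tan(-22.651°) = 2.1670 ≥ 1 ⇒ polar night, h₀ = 0 and Q̄ = 0.
Inverse-square distance factor (a/d)² = 0.9656² = 0.932383.
Daily total = Q̄ × 24.66 h × 3600 s/h = 0.00 MJ/m².

0.00 MJ/m²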